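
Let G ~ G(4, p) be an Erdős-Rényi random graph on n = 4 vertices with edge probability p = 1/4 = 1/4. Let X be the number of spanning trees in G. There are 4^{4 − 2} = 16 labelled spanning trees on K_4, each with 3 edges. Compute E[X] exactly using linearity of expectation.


K_4 has 4^{4 − 2} = 16 labelled spanning trees.
For each such spanning tree H, let X_H = 1 if all 3 edges of H are present in G. Then P[X_H = 1] = p^{3} = (1/4)^{3} = 1/64.
By linearity of expectation: E[X] = Σ_H E[X_H] = 16 · p^{3} = 16 · 1/64 = 1/4.
Numerically: E[X] ≈ 0.25.

E[X] = 16 · (1/4)^{3} = 1/4 ≈ 0.25.


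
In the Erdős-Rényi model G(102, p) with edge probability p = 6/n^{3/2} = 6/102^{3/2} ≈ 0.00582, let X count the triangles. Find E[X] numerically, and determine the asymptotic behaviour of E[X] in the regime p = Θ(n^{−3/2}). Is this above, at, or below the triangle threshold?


Number of potential triangles: C(102, 3) = 171700.
Each occurs with probability p³ ≈ (0.00582)³ ≈ 1.97585e-07.
By linearity: E[X] = C(102, 3)·p³ ≈ 171700 · 1.97585e-07 ≈ 0.034.
Since α = 3/2 > 1, p = c/n^{3/2} = o(1/n) is below the triangle threshold p ~ 1/n. Asymptotically E[X] ~ (c³/6)·n^{3(1−α)} = (6³/6)·n^{-1.5} → 0, so by Markov's inequality G has no triangles w.h.p.

E[X] ≈ 0.034; in regime p = Θ(1/n^{3/2}) E[X] tends to 0 (below the triangle threshold p ~ 1/n).


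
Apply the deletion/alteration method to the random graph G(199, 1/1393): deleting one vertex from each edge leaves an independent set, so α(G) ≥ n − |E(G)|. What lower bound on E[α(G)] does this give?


E[|E(G)|] = C(199, 2)·p = 19701 · (1/1393) = 99/7.
E[α(G)] ≥ n − E[|E(G)|] = 199 − 99/7 = 1294/7.
Numerically: ≈ 184.85714.
(This is only a lower bound; the true E[α(G)] may be larger.)

E[α(G)] ≥ 1294/7 ≈ 184.85714.


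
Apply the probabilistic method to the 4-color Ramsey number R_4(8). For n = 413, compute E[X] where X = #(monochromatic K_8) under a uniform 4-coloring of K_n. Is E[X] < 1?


E[X] = C(413, 8) · 4^{1 − 28} = 19609040195022817 · 4^{−27} = 19609040195022817/18014398509481984.
As a reduced fraction: E[X] = 19609040195022817/18014398509481984 ≈ 1.0885204.
Is E[X] < 1? NO.
Since E[X] ≥ 1, the first-moment bound is inconclusive at n = 413; it does NOT by itself certify R_4(8) > 413.

E[X] = 19609040195022817/18014398509481984 ≈ 1.0885204; E[X] ≥ 1; first-moment method inconclusive here.


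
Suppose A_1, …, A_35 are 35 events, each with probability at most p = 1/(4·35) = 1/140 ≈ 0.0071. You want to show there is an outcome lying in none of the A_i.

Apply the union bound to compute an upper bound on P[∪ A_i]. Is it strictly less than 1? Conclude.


Union bound: P[∪_{i=1}^{35} A_i] ≤ Σ_i P[A_i] ≤ 35·p = 35·(1/140) = 1/4.
Numerically: 1/4 ≈ 0.2500.
Is 1/4 < 1? YES.
Since P[∪ A_i] ≤ 1/4 < 1, the complement has P[∩ A_i^c] ≥ 1 − 1/4 = 3/4 > 0, so some outcome avoids every A_i.

35·p = 1/4 ≈ 0.2500; existence CERTIFIED by the union bound.


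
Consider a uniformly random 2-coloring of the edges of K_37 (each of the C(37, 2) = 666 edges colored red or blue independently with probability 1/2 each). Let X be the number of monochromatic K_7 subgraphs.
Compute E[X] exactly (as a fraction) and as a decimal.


Let X = Σ_S X_S over the C(37, 7) = 10295472 subsets S of size 7, where X_S = 1 if the K_7 on S is monochromatic.
For a fixed S, the K_7 on S has C(7, 2) = 21 edges. P[all 21 edges red] = (1/2)^21, and likewise for blue, so P[monochromatic] = 2·(1/2)^21 = 2^{1 − 21} = 1/1048576.
Summing: E[X] = C(37, 7) · 2^{1 − 21} = 10295472 · 1/1048576 = 643467/65536.
Numerically: E[X] ≈ 9.81853.

E[X] = C(37,7)·2^(1−C(7,2)) = 643467/65536 ≈ 9.81853.


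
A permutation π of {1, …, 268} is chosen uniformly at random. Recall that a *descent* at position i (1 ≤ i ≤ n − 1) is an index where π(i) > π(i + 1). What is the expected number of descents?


Write X = Σ X_I over i = 1, …, 267, with X_I the indicator of one descent.
There are 267 indicators.
For each fixed i, the pair (π(i), π(i+1)) is a uniformly random ordered pair of distinct values from {1, …, 268}; by symmetry P[π(i) > π(i+1)] = 1/2.
By linearity: E[X] = 267 · (1/2) = (268 − 1) · (1/2) = 267/2 ≈ 133.50000.

E[X] = 267/2 = 133.50000.


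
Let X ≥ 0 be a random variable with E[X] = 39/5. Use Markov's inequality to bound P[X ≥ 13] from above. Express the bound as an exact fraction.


μ = E[X] = 39/5, a = 13.
Markov: P[X ≥ 13] ≤ μ/a = (39/5)/13 = 3/5.
Numerically: ≈ 0.600000.
(Since a = 13 > μ = 7.800000, the bound 3/5 is < 1 and informative.)

P[X ≥ 13] ≤ 3/5 ≈ 0.600000.


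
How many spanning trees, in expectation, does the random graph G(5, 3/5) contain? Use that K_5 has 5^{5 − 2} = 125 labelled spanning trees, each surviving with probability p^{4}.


K_5 has 5^{5 − 2} = 125 labelled spanning trees.
For each such spanning tree H, let X_H = 1 if all 4 edges of H are present in G. Then P[X_H = 1] = p^{4} = (3/5)^{4} = 81/625.
By linearity of expectation: E[X] = Σ_H E[X_H] = 125 · p^{4} = 125 · 81/625 = 81/5.
Numerically: E[X] ≈ 16.2.

E[X] = 125 · (3/5)^{4} = 81/5 ≈ 16.2.


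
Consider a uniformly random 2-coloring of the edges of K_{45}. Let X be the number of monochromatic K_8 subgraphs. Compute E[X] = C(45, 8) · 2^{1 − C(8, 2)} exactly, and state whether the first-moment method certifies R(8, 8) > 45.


E[X] = C(45, 8) · 2^{1 − 28} = 215553195 · 2^{−27} = 215553195/134217728.
As a reduced fraction: E[X] = 215553195/134217728 ≈ 1.6060.
Is E[X] < 1? NO.
Since E[X] ≥ 1, the first-moment bound is inconclusive at n = 45; it does NOT by itself certify R(8, 8) > 45.

E[X] = 215553195/134217728 ≈ 1.6060; E[X] ≥ 1; first-moment method inconclusive here.


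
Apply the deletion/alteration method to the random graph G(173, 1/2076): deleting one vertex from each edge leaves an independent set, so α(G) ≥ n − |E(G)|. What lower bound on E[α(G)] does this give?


E[|E(G)|] = C(173, 2)·p = 14878 · (1/2076) = 43/6.
E[α(G)] ≥ n − E[|E(G)|] = 173 − 43/6 = 995/6.
Numerically: ≈ 165.83333.
(This is only a lower bound; the true E[α(G)] may be larger.)

E[α(G)] ≥ 995/6 ≈ 165.83333.


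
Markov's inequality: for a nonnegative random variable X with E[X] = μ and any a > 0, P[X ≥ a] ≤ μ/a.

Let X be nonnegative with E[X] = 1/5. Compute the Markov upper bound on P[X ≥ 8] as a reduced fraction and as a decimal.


μ = E[X] = 1/5, a = 8.
Markov: P[X ≥ 8] ≤ μ/a = (1/5)/8 = 1/40.
Numerically: ≈ 0.0250.
(Since a = 8 > μ = 0.2000, the bound 1/40 is < 1 and informative.)

P[X ≥ 8] ≤ 1/40 ≈ 0.0250.


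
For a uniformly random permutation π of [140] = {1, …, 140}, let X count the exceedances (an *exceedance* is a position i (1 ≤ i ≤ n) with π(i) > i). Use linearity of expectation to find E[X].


Write X = Σ_{i=1}^{140} X_i, where X_i = 1_{π(i) > i}.
For each fixed i, π(i) is uniform over {1, …, 140} (marginal of a uniform permutation), so P[π(i) > i] = (n − i)/n. Summing: Σ_{i=1}^{140} (n − i)/n = (0 + 1 + … + 139)/140 = 140(140 − 1)/(2·140) = (140 − 1)/2.
Hence E[X] = Σ_{i=1}^{140} (140 − i)/140 = 139/2 ≈ 69.500.

E[X] = 139/2 = 69.500.


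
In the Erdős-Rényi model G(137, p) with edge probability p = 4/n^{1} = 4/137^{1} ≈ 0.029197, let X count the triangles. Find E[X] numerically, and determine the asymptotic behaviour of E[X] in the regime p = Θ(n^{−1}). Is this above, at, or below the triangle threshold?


Number of potential triangles: C(137, 3) = 419220.
Each occurs with probability p³ ≈ (0.029197)³ ≈ 2.4889620e-05.
By linearity: E[X] = C(137, 3)·p³ ≈ 419220 · 2.4889620e-05 ≈ 10.43423.
Here α = 1, so p = 4/n is exactly at the triangle threshold p ~ 1/n. Asymptotically E[X] → c³/6 = 4³/6 = 32/3 ≈ 10.66667, a bounded constant. In this regime the triangle count is asymptotically Poisson(c³/6).

E[X] ≈ 10.43423; in regime p = Θ(1/n^{1}) E[X] stays bounded (at the triangle threshold p ~ 1/n).


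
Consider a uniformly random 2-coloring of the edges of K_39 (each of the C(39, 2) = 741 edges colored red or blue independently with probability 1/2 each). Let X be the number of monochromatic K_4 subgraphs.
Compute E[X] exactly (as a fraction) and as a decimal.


Let X = Σ_S X_S over the C(39, 4) = 82251 subsets S of size 4, where X_S = 1 if the K_4 on S is monochromatic.
For a fixed S, the K_4 on S has C(4, 2) = 6 edges. P[all 6 edges red] = (1/2)^6, and likewise for blue, so P[monochromatic] = 2·(1/2)^6 = 2^{1 − 6} = 1/32.
By linearity of expectation: E[X] = C(39, 4) · 2^{1 − 6} = 82251 · 1/32 = 82251/32.
Numerically: E[X] ≈ 2570.3438.

E[X] = C(39,4)·2^(1−C(4,2)) = 82251/32 ≈ 2570.3438.


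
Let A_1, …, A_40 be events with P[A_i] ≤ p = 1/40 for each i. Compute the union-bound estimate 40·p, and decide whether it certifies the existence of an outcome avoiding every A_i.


Union bound: P[∪_{i=1}^{40} A_i] ≤ Σ_i P[A_i] ≤ 40·p = 40·(1/40) = 1.
Numerically: 1 ≈ 1.00000.
Is 1 < 1? NO.
Since the bound 1 is ≥ 1, the union bound is uninformative here; it does NOT by itself certify existence.

40·p = 1 ≈ 1.00000; existence NOT certified by the union bound.


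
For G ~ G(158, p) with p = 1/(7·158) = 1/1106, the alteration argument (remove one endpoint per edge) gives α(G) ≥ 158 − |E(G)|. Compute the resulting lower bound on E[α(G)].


E[|E(G)|] = C(158, 2)·p = 12403 · (1/1106) = 157/14.
E[α(G)] ≥ n − E[|E(G)|] = 158 − 157/14 = 2055/14.
Numerically: ≈ 146.78571.
(This is only a lower bound; the true E[α(G)] may be larger.)

E[α(G)] ≥ 2055/14 ≈ 146.78571.


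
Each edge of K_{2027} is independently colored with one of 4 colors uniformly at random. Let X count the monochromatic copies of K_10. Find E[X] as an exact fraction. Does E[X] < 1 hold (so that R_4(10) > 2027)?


E[X] = C(2027, 10) · 4^{1 − 45} = 315586117401470604332341335 · 4^{−44} = 315586117401470604332341335/309485009821345068724781056.
As a reduced fraction: E[X] = 315586117401470604332341335/309485009821345068724781056 ≈ 1.0197137.
Is E[X] < 1? NO.
Since E[X] ≥ 1, the first-moment bound is inconclusive at n = 2027; it does NOT by itself certify R_4(10) > 2027.

E[X] = 315586117401470604332341335/309485009821345068724781056 ≈ 1.0197137; E[X] ≥ 1; first-moment method inconclusive here.


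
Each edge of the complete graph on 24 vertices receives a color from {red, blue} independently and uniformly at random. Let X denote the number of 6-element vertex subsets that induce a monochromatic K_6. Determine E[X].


Let X = Σ_S X_S over the C(24, 6) = 134596 subsets S of size 6, where X_S = 1 if the K_6 on S is monochromatic.
For a fixed S, the K_6 on S has C(6, 2) = 15 edges. P[all 15 edges red] = (1/2)^15, and likewise for blue, so P[monochromatic] = 2·(1/2)^15 = 2^{1 − 15} = 1/16384.
By linearity: E[X] = C(24, 6) · 2^{1 − 15} = 134596 · 1/16384 = 33649/4096.
Numerically: E[X] ≈ 8.2151.

E[X] = C(24,6)·2^(1−C(6,2)) = 33649/4096 ≈ 8.2151.


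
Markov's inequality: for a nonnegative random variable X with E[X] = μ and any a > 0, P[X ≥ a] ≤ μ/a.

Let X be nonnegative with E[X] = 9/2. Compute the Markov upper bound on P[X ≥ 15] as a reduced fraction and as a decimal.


μ = E[X] = 9/2, a = 15.
Markov: P[X ≥ 15] ≤ μ/a = (9/2)/15 = 3/10.
Numerically: ≈ 0.3000.
(Since a = 15 > μ = 4.5000, the bound 3/10 is < 1 and informative.)

P[X ≥ 15] ≤ 3/10 ≈ 0.3000.


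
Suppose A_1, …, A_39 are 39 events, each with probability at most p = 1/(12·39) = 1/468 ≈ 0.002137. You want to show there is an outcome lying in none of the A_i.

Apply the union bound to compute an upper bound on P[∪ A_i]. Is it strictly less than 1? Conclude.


Union bound: P[∪_{i=1}^{39} A_i] ≤ Σ_i P[A_i] ≤ 39·p = 39·(1/468) = 1/12.
Numerically: 1/12 ≈ 0.083333.
Is 1/12 < 1? YES.
Since P[∪ A_i] ≤ 1/12 < 1, the complement has P[∩ A_i^c] ≥ 1 − 1/12 = 11/12 > 0, so some outcome avoids every A_i.

39·p = 1/12 ≈ 0.083333; existence CERTIFIED by the union bound.


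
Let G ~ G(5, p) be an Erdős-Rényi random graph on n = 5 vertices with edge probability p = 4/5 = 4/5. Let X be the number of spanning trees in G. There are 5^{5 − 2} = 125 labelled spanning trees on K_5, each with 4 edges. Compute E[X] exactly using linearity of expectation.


K_5 has 5^{5 − 2} = 125 labelled spanning trees.
For each such spanning tree H, let X_H = 1 if all 4 edges of H are present in G. Then P[X_H = 1] = p^{4} = (4/5)^{4} = 256/625.
By linearity: E[X] = Σ_H E[X_H] = 125 · p^{4} = 125 · 256/625 = 256/5.
Numerically: E[X] ≈ 51.2.

E[X] = 125 · (4/5)^{4} = 256/5 ≈ 51.2.


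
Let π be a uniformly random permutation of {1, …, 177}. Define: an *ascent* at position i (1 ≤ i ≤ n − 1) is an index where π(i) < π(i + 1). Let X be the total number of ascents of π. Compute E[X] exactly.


Write X = Σ X_I over i = 1, …, 176, with X_I the indicator of one ascent.
There are 176 indicators.
For each fixed i, the pair (π(i), π(i+1)) is a uniformly random ordered pair of distinct values from {1, …, 177}; by symmetry P[π(i) < π(i+1)] = 1/2.
By linearity: E[X] = 176 · (1/2) = (177 − 1) · (1/2) = 88 ≈ 88.0000.

E[X] = 88 = 88.0000.


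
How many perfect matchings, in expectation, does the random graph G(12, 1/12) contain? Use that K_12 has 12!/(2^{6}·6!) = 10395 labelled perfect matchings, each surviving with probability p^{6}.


K_12 has 12!/(2^{6}·6!) = 10395 labelled perfect matchings.
For each such perfect matching H, let X_H = 1 if all 6 edges of H are present in G. Then P[X_H = 1] = p^{6} = (1/12)^{6} = 1/2985984.
Summing the indicators: E[X] = Σ_H E[X_H] = 10395 · p^{6} = 10395 · 1/2985984 = 385/110592.
Numerically: E[X] ≈ 0.003481.

E[X] = 10395 · (1/12)^{6} = 385/110592 ≈ 0.003481.


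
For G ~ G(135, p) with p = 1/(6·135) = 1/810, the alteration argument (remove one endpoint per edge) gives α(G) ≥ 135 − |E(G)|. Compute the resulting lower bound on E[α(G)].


E[|E(G)|] = C(135, 2)·p = 9045 · (1/810) = 67/6.
E[α(G)] ≥ n − E[|E(G)|] = 135 − 67/6 = 743/6.
Numerically: ≈ 123.833333.
(This is only a lower bound; the true E[α(G)] may be larger.)

E[α(G)] ≥ 743/6 ≈ 123.833333.


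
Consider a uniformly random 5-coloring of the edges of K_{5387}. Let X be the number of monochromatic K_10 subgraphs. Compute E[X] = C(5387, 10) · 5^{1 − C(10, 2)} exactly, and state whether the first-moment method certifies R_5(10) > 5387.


E[X] = C(5387, 10) · 5^{1 − 45} = 5624406917627224603154306376491 · 5^{−44} = 5624406917627224603154306376491/5684341886080801486968994140625.
As a reduced fraction: E[X] = 5624406917627224603154306376491/5684341886080801486968994140625 ≈ 0.9895.
Is E[X] < 1? YES.
Since E[X] < 1, there exists a 5-coloring of K_{5387} with no monochromatic K_10; hence R_5(10) > 5387.

E[X] = 5624406917627224603154306376491/5684341886080801486968994140625 ≈ 0.9895; E[X] < 1, so R_5(10) > 5387.


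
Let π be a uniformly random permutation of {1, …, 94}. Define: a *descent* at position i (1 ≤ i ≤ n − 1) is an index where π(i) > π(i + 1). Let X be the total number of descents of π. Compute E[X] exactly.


Write X = Σ X_I over i = 1, …, 93, with X_I the indicator of one descent.
There are 93 indicators.
For each fixed i, the pair (π(i), π(i+1)) is a uniformly random ordered pair of distinct values from {1, …, 94}; by symmetry P[π(i) > π(i+1)] = 1/2.
By linearity: E[X] = 93 · (1/2) = (94 − 1) · (1/2) = 93/2 ≈ 46.500000.

E[X] = 93/2 = 46.500000.


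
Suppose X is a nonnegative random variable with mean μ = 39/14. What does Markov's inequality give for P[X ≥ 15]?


μ = E[X] = 39/14, a = 15.
Markov: P[X ≥ 15] ≤ μ/a = (39/14)/15 = 13/70.
Numerically: ≈ 0.185714.
(Since a = 15 > μ = 2.785714, the bound 13/70 is < 1 and informative.)

P[X ≥ 15] ≤ 13/70 ≈ 0.185714.


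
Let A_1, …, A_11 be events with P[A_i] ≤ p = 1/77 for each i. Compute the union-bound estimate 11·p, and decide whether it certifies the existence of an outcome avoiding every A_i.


Union bound: P[∪_{i=1}^{11} A_i] ≤ Σ_i P[A_i] ≤ 11·p = 11·(1/77) = 1/7.
Numerically: 1/7 ≈ 0.1429.
Is 1/7 < 1? YES.
Since P[∪ A_i] ≤ 1/7 < 1, the complement has P[∩ A_i^c] ≥ 1 − 1/7 = 6/7 > 0, so some outcome avoids every A_i.

11·p = 1/7 ≈ 0.1429; existence CERTIFIED by the union bound.


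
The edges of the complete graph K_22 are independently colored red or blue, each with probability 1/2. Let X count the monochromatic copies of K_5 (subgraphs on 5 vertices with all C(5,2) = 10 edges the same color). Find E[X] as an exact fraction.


Let X = Σ_S X_S over the C(22, 5) = 26334 subsets S of size 5, where X_S = 1 if the K_5 on S is monochromatic.
For a fixed S, the K_5 on S has C(5, 2) = 10 edges. P[all 10 edges red] = (1/2)^10, and likewise for blue, so P[monochromatic] = 2·(1/2)^10 = 2^{1 − 10} = 1/512.
By linearity: E[X] = C(22, 5) · 2^{1 − 10} = 26334 · 1/512 = 13167/256.
Numerically: E[X] ≈ 51.433594.

E[X] = C(22,5)·2^(1−C(5,2)) = 13167/256 ≈ 51.433594.


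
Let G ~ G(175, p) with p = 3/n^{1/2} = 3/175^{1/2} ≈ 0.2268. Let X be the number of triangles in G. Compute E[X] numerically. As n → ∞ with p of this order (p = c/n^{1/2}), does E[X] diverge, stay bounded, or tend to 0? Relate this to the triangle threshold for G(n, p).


Number of potential triangles: C(175, 3) = 877975.
Each occurs with probability p³ ≈ (0.2268)³ ≈ 1.166290e-02.
By linearity: E[X] = C(175, 3)·p³ ≈ 877975 · 1.166290e-02 ≈ 10239.7379.
Since α = 1/2 < 1, p = c/n^{1/2} ≫ 1/n is above the triangle threshold p ~ 1/n. Asymptotically E[X] ~ (c³/6)·n^{3(1−α)} = (3³/6)·n^{1.5} → ∞; triangles are abundant w.h.p.

E[X] ≈ 10239.7379; in regime p = Θ(1/n^{1/2}) E[X] diverges (above the triangle threshold p ~ 1/n).


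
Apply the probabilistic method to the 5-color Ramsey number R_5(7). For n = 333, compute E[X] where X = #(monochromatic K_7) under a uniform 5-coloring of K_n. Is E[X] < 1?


E[X] = C(333, 7) · 5^{1 − 21} = 84549532139028 · 5^{−20} = 84549532139028/95367431640625.
As a reduced fraction: E[X] = 84549532139028/95367431640625 ≈ 0.8866.
Is E[X] < 1? YES.
Since E[X] < 1, there exists a 5-coloring of K_{333} with no monochromatic K_7; hence R_5(7) > 333.

E[X] = 84549532139028/95367431640625 ≈ 0.8866; E[X] < 1, so R_5(7) > 333.


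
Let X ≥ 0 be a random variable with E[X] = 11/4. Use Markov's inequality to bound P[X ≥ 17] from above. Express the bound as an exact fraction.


μ = E[X] = 11/4, a = 17.
Markov: P[X ≥ 17] ≤ μ/a = (11/4)/17 = 11/68.
Numerically: ≈ 0.16176.
(Since a = 17 > μ = 2.75000, the bound 11/68 is < 1 and informative.)

P[X ≥ 17] ≤ 11/68 ≈ 0.16176.


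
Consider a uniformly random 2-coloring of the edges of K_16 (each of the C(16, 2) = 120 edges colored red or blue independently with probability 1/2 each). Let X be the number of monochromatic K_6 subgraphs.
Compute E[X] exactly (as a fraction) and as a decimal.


Let X = Σ_S X_S over the C(16, 6) = 8008 subsets S of size 6, where X_S = 1 if the K_6 on S is monochromatic.
For a fixed S, the K_6 on S has C(6, 2) = 15 edges. P[all 15 edges red] = (1/2)^15, and likewise for blue, so P[monochromatic] = 2·(1/2)^15 = 2^{1 − 15} = 1/16384.
By linearity: E[X] = C(16, 6) · 2^{1 − 15} = 8008 · 1/16384 = 1001/2048.
Numerically: E[X] ≈ 0.4888.

E[X] = C(16,6)·2^(1−C(6,2)) = 1001/2048 ≈ 0.4888.


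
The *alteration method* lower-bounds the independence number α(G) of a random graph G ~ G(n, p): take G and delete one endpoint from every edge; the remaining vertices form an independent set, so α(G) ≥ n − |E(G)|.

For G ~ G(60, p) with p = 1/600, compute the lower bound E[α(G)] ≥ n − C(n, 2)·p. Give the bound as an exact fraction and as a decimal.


E[|E(G)|] = C(60, 2)·p = 1770 · (1/600) = 59/20.
E[α(G)] ≥ n − E[|E(G)|] = 60 − 59/20 = 1141/20.
Numerically: ≈ 57.0500.
(This is only a lower bound; the true E[α(G)] may be larger.)

E[α(G)] ≥ 1141/20 ≈ 57.0500.


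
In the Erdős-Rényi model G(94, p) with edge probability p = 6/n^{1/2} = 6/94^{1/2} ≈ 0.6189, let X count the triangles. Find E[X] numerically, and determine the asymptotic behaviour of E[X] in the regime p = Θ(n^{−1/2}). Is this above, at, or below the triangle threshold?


Number of potential triangles: C(94, 3) = 134044.
Each occurs with probability p³ ≈ (0.6189)³ ≈ 2.370074e-01.
By linearity: E[X] = C(94, 3)·p³ ≈ 134044 · 2.370074e-01 ≈ 31769.4247.
Since α = 1/2 < 1, p = c/n^{1/2} ≫ 1/n is above the triangle threshold p ~ 1/n. Asymptotically E[X] ~ (c³/6)·n^{3(1−α)} = (6³/6)·n^{1.5} → ∞; triangles are abundant w.h.p.

E[X] ≈ 31769.4247; in regime p = Θ(1/n^{1/2}) E[X] diverges (above the triangle threshold p ~ 1/n).


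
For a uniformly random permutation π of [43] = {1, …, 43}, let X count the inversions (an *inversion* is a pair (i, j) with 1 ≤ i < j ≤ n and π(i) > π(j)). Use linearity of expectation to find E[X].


Write X = Σ X_I over the C(43, 2) = 903 pairs i < j, with X_I the indicator of one inversion.
There are 903 indicators.
For each fixed pair i < j, the values π(i) and π(j) are two distinct elements of {1, …, 43} in uniformly random order; by symmetry P[π(i) > π(j)] = 1/2.
By linearity: E[X] = 903 · (1/2) = C(43, 2) · (1/2) = 903/2 = 903/2 ≈ 451.500000.

E[X] = 903/2 = 451.500000.


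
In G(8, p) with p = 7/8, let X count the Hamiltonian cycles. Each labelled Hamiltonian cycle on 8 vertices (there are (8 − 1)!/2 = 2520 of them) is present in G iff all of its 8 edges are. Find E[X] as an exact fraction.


K_8 has (8 − 1)!/2 = 2520 labelled Hamiltonian cycles.
For each such Hamiltonian cycle H, let X_H = 1 if all 8 edges of H are present in G. Then P[X_H = 1] = p^{8} = (7/8)^{8} = 5764801/16777216.
By linearity of expectation: E[X] = Σ_H E[X_H] = 2520 · p^{8} = 2520 · 5764801/16777216 = 1815912315/2097152.
Numerically: E[X] ≈ 865.9.

E[X] = 2520 · (7/8)^{8} = 1815912315/2097152 ≈ 865.9.


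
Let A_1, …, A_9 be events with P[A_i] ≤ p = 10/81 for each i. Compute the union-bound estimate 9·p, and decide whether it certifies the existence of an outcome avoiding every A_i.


Union bound: P[∪_{i=1}^{9} A_i] ≤ Σ_i P[A_i] ≤ 9·p = 9·(10/81) = 10/9.
Numerically: 10/9 ≈ 1.11111.
Is 10/9 < 1? NO.
Since the bound 10/9 is ≥ 1, the union bound is uninformative here; it does NOT by itself certify existence.

9·p = 10/9 ≈ 1.11111; existence NOT certified by the union bound.


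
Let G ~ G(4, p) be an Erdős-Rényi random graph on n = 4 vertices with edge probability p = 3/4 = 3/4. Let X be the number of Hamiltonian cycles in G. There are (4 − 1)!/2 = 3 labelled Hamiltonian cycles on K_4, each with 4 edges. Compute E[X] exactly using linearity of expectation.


K_4 has (4 − 1)!/2 = 3 labelled Hamiltonian cycles.
For each such Hamiltonian cycle H, let X_H = 1 if all 4 edges of H are present in G. Then P[X_H = 1] = p^{4} = (3/4)^{4} = 81/256.
Summing the indicators: E[X] = Σ_H E[X_H] = 3 · p^{4} = 3 · 81/256 = 243/256.
Numerically: E[X] ≈ 0.94922.

E[X] = 3 · (3/4)^{4} = 243/256 ≈ 0.94922.


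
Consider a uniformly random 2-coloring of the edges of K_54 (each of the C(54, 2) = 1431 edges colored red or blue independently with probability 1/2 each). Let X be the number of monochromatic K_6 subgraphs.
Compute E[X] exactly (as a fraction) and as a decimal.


Let X = Σ_S X_S over the C(54, 6) = 25827165 subsets S of size 6, where X_S = 1 if the K_6 on S is monochromatic.
For a fixed S, the K_6 on S has C(6, 2) = 15 edges. P[all 15 edges red] = (1/2)^15, and likewise for blue, so P[monochromatic] = 2·(1/2)^15 = 2^{1 − 15} = 1/16384.
By linearity of expectation: E[X] = C(54, 6) · 2^{1 − 15} = 25827165 · 1/16384 = 25827165/16384.
Numerically: E[X] ≈ 1576.365051.

E[X] = C(54,6)·2^(1−C(6,2)) = 25827165/16384 ≈ 1576.365051.


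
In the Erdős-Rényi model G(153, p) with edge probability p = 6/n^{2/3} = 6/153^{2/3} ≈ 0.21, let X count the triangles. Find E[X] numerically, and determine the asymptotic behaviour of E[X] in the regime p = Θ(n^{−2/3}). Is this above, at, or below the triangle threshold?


Number of potential triangles: C(153, 3) = 585276.
Each occurs with probability p³ ≈ (0.21)³ ≈ 9.22722e-03.
By linearity: E[X] = C(153, 3)·p³ ≈ 585276 · 9.22722e-03 ≈ 5400.471.
Since α = 2/3 < 1, p = c/n^{2/3} ≫ 1/n is above the triangle threshold p ~ 1/n. Asymptotically E[X] ~ (c³/6)·n^{3(1−α)} = (6³/6)·n^{1} → ∞; triangles are abundant w.h.p.

E[X] ≈ 5400.471; in regime p = Θ(1/n^{2/3}) E[X] diverges (above the triangle threshold p ~ 1/n).


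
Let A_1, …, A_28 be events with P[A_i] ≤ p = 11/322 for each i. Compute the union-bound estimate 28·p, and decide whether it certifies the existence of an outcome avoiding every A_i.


Union bound: P[∪_{i=1}^{28} A_i] ≤ Σ_i P[A_i] ≤ 28·p = 28·(11/322) = 22/23.
Numerically: 22/23 ≈ 0.957.
Is 22/23 < 1? YES.
Since P[∪ A_i] ≤ 22/23 < 1, the complement has P[∩ A_i^c] ≥ 1 − 22/23 = 1/23 > 0, so some outcome avoids every A_i.

28·p = 22/23 ≈ 0.957; existence CERTIFIED by the union bound.


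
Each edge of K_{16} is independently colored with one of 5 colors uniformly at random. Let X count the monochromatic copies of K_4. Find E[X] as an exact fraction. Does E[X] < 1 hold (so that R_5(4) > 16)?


E[X] = C(16, 4) · 5^{1 − 6} = 1820 · 5^{−5} = 1820/3125.
As a reduced fraction: E[X] = 364/625 ≈ 0.5824000.
Is E[X] < 1? YES.
Since E[X] < 1, there exists a 5-coloring of K_{16} with no monochromatic K_4; hence R_5(4) > 16.

E[X] = 364/625 ≈ 0.5824000; E[X] < 1, so R_5(4) > 16.


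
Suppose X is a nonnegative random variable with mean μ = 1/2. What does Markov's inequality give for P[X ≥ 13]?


μ = E[X] = 1/2, a = 13.
Markov: P[X ≥ 13] ≤ μ/a = (1/2)/13 = 1/26.
Numerically: ≈ 0.0385.
(Since a = 13 > μ = 0.5000, the bound 1/26 is < 1 and informative.)

P[X ≥ 13] ≤ 1/26 ≈ 0.0385.


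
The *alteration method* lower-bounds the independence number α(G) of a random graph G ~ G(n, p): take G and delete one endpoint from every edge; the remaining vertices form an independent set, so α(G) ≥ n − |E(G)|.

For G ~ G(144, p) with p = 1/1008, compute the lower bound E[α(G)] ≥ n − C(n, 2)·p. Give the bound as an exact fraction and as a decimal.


E[|E(G)|] = C(144, 2)·p = 10296 · (1/1008) = 143/14.
E[α(G)] ≥ n − E[|E(G)|] = 144 − 143/14 = 1873/14.
Numerically: ≈ 133.786.
(This is only a lower bound; the true E[α(G)] may be larger.)

E[α(G)] ≥ 1873/14 ≈ 133.786.


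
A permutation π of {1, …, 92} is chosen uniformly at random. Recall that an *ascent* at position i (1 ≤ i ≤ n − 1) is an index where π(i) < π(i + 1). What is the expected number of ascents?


Write X = Σ X_I over i = 1, …, 91, with X_I the indicator of one ascent.
There are 91 indicators.
For each fixed i, the pair (π(i), π(i+1)) is a uniformly random ordered pair of distinct values from {1, …, 92}; by symmetry P[π(i) < π(i+1)] = 1/2.
By linearity: E[X] = 91 · (1/2) = (92 − 1) · (1/2) = 91/2 ≈ 45.50000.

E[X] = 91/2 = 45.50000.


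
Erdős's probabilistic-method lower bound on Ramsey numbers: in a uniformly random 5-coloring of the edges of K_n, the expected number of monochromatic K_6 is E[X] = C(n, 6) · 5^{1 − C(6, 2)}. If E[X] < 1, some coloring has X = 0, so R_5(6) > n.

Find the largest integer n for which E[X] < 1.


We need C(n, 6) · 5^{1 − 15} < 1, i.e. C(n, 6) < 5^{15 − 1} = 6103515625.
Check values of n near the boundary:
  n = 127: C(127, 6) = 5169379425; 5169379425 < 6103515625? YES
  n = 128: C(128, 6) = 5423611200; 5423611200 < 6103515625? YES
  n = 129: C(129, 6) = 5688177600; 5688177600 < 6103515625? YES
  n = 130: C(130, 6) = 5963412000; 5963412000 < 6103515625? YES
  n = 131: C(131, 6) = 6249655776; 6249655776 < 6103515625? NO
The largest n with C(n, 6) < 6103515625 is n = 130 (where E[X] = 47707296/48828125 ≈ 0.97705). Hence R_5(6) > 130, i.e. R_5(6) ≥ 131.

Largest n = 130; hence R_5(6) > 130.


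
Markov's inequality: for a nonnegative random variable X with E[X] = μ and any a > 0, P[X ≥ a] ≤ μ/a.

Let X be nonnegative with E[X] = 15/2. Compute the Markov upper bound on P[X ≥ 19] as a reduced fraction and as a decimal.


μ = E[X] = 15/2, a = 19.
Markov: P[X ≥ 19] ≤ μ/a = (15/2)/19 = 15/38.
Numerically: ≈ 0.394737.
(Since a = 19 > μ = 7.500000, the bound 15/38 is < 1 and informative.)

P[X ≥ 19] ≤ 15/38 ≈ 0.394737.


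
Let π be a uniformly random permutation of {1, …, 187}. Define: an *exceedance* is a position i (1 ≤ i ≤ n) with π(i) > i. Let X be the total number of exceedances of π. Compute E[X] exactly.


Write X = Σ_{i=1}^{187} X_i, where X_i = 1_{π(i) > i}.
For each fixed i, π(i) is uniform over {1, …, 187} (marginal of a uniform permutation), so P[π(i) > i] = (n − i)/n. Summing: Σ_{i=1}^{187} (n − i)/n = (0 + 1 + … + 186)/187 = 187(187 − 1)/(2·187) = (187 − 1)/2.
Hence E[X] = Σ_{i=1}^{187} (187 − i)/187 = 93 ≈ 93.0000.

E[X] = 93 = 93.0000.


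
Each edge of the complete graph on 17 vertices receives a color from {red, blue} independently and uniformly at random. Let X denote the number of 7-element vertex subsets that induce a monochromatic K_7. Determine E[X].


Let X = Σ_S X_S over the C(17, 7) = 19448 subsets S of size 7, where X_S = 1 if the K_7 on S is monochromatic.
For a fixed S, the K_7 on S has C(7, 2) = 21 edges. P[all 21 edges red] = (1/2)^21, and likewise for blue, so P[monochromatic] = 2·(1/2)^21 = 2^{1 − 21} = 1/1048576.
By linearity: E[X] = C(17, 7) · 2^{1 − 21} = 19448 · 1/1048576 = 2431/131072.
Numerically: E[X] ≈ 0.019.

E[X] = C(17,7)·2^(1−C(7,2)) = 2431/131072 ≈ 0.019.


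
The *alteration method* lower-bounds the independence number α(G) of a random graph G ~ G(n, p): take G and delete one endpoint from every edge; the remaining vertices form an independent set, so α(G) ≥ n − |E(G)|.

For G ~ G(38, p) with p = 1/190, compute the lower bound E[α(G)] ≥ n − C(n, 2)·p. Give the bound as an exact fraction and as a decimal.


E[|E(G)|] = C(38, 2)·p = 703 · (1/190) = 37/10.
E[α(G)] ≥ n − E[|E(G)|] = 38 − 37/10 = 343/10.
Numerically: ≈ 34.300.
(This is only a lower bound; the true E[α(G)] may be larger.)

E[α(G)] ≥ 343/10 ≈ 34.300.


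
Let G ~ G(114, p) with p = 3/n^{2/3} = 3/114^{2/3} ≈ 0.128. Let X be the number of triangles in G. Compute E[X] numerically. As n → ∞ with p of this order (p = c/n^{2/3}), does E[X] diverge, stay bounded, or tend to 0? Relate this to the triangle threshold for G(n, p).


Number of potential triangles: C(114, 3) = 240464.
Each occurs with probability p³ ≈ (0.128)³ ≈ 2.07756e-03.
By linearity: E[X] = C(114, 3)·p³ ≈ 240464 · 2.07756e-03 ≈ 499.579.
Since α = 2/3 < 1, p = c/n^{2/3} ≫ 1/n is above the triangle threshold p ~ 1/n. Asymptotically E[X] ~ (c³/6)·n^{3(1−α)} = (3³/6)·n^{1} → ∞; triangles are abundant w.h.p.

E[X] ≈ 499.579; in regime p = Θ(1/n^{2/3}) E[X] diverges (above the triangle threshold p ~ 1/n).


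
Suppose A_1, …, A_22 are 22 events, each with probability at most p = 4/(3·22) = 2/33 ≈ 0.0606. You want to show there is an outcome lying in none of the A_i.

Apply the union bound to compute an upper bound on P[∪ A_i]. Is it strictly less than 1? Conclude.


Union bound: P[∪_{i=1}^{22} A_i] ≤ Σ_i P[A_i] ≤ 22·p = 22·(2/33) = 4/3.
Numerically: 4/3 ≈ 1.3333.
Is 4/3 < 1? NO.
Since the bound 4/3 is ≥ 1, the union bound is uninformative here; it does NOT by itself certify existence.

22·p = 4/3 ≈ 1.3333; existence NOT certified by the union bound.


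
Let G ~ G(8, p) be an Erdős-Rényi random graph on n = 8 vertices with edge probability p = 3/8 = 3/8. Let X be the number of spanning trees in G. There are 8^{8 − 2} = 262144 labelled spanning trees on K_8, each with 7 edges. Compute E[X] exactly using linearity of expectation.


K_8 has 8^{8 − 2} = 262144 labelled spanning trees.
For each such spanning tree H, let X_H = 1 if all 7 edges of H are present in G. Then P[X_H = 1] = p^{7} = (3/8)^{7} = 2187/2097152.
By linearity: E[X] = Σ_H E[X_H] = 262144 · p^{7} = 262144 · 2187/2097152 = 2187/8.
Numerically: E[X] ≈ 273.38.

E[X] = 262144 · (3/8)^{7} = 2187/8 ≈ 273.38.


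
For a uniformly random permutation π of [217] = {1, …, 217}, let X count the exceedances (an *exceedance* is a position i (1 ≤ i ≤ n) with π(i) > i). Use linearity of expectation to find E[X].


Write X = Σ_{i=1}^{217} X_i, where X_i = 1_{π(i) > i}.
For each fixed i, π(i) is uniform over {1, …, 217} (marginal of a uniform permutation), so P[π(i) > i] = (n − i)/n. Summing: Σ_{i=1}^{217} (n − i)/n = (0 + 1 + … + 216)/217 = 217(217 − 1)/(2·217) = (217 − 1)/2.
Hence E[X] = Σ_{i=1}^{217} (217 − i)/217 = 108 ≈ 108.000.

E[X] = 108 = 108.000.


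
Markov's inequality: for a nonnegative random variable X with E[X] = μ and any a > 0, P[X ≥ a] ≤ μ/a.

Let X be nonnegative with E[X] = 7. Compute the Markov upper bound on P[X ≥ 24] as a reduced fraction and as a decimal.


μ = E[X] = 7, a = 24.
Markov: P[X ≥ 24] ≤ μ/a = (7)/24 = 7/24.
Numerically: ≈ 0.291667.
(Since a = 24 > μ = 7.000000, the bound 7/24 is < 1 and informative.)

P[X ≥ 24] ≤ 7/24 ≈ 0.291667.


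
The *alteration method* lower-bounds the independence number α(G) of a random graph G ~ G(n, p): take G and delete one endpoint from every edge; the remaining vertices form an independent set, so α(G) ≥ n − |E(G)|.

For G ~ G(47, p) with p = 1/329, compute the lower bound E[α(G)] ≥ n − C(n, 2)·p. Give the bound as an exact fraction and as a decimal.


E[|E(G)|] = C(47, 2)·p = 1081 · (1/329) = 23/7.
E[α(G)] ≥ n − E[|E(G)|] = 47 − 23/7 = 306/7.
Numerically: ≈ 43.714286.
(This is only a lower bound; the true E[α(G)] may be larger.)

E[α(G)] ≥ 306/7 ≈ 43.714286.


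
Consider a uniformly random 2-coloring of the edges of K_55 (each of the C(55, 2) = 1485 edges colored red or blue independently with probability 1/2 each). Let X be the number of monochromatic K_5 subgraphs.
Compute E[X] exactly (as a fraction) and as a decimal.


Let X = Σ_S X_S over the C(55, 5) = 3478761 subsets S of size 5, where X_S = 1 if the K_5 on S is monochromatic.
For a fixed S, the K_5 on S has C(5, 2) = 10 edges. P[all 10 edges red] = (1/2)^10, and likewise for blue, so P[monochromatic] = 2·(1/2)^10 = 2^{1 − 10} = 1/512.
By linearity: E[X] = C(55, 5) · 2^{1 − 10} = 3478761 · 1/512 = 3478761/512.
Numerically: E[X] ≈ 6794.45508.

E[X] = C(55,5)·2^(1−C(5,2)) = 3478761/512 ≈ 6794.45508.


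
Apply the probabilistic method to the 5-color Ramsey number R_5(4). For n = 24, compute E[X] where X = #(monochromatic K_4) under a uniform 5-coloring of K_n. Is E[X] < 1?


E[X] = C(24, 4) · 5^{1 − 6} = 10626 · 5^{−5} = 10626/3125.
As a reduced fraction: E[X] = 10626/3125 ≈ 3.40032.
Is E[X] < 1? NO.
Since E[X] ≥ 1, the first-moment bound is inconclusive at n = 24; it does NOT by itself certify R_5(4) > 24.

E[X] = 10626/3125 ≈ 3.40032; E[X] ≥ 1; first-moment method inconclusive here.


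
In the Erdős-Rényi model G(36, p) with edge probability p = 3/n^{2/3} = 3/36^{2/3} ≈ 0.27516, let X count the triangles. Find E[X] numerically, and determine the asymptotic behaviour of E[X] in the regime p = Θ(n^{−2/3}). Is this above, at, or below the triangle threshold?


Number of potential triangles: C(36, 3) = 7140.
Each occurs with probability p³ ≈ (0.27516)³ ≈ 2.0833333e-02.
By linearity: E[X] = C(36, 3)·p³ ≈ 7140 · 2.0833333e-02 ≈ 148.75000.
Since α = 2/3 < 1, p = c/n^{2/3} ≫ 1/n is above the triangle threshold p ~ 1/n. Asymptotically E[X] ~ (c³/6)·n^{3(1−α)} = (3³/6)·n^{1} → ∞; triangles are abundant w.h.p.

E[X] ≈ 148.75000; in regime p = Θ(1/n^{2/3}) E[X] diverges (above the triangle threshold p ~ 1/n).


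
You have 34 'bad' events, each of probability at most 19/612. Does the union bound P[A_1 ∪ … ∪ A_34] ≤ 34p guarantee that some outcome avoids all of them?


Union bound: P[∪_{i=1}^{34} A_i] ≤ Σ_i P[A_i] ≤ 34·p = 34·(19/612) = 19/18.
Numerically: 19/18 ≈ 1.0556.
Is 19/18 < 1? NO.
Since the bound 19/18 is ≥ 1, the union bound is uninformative here; it does NOT by itself certify existence.

34·p = 19/18 ≈ 1.0556; existence NOT certified by the union bound.


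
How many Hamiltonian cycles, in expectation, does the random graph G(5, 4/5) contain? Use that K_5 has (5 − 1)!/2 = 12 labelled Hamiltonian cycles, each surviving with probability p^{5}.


K_5 has (5 − 1)!/2 = 12 labelled Hamiltonian cycles.
For each such Hamiltonian cycle H, let X_H = 1 if all 5 edges of H are present in G. Then P[X_H = 1] = p^{5} = (4/5)^{5} = 1024/3125.
By linearity of expectation: E[X] = Σ_H E[X_H] = 12 · p^{5} = 12 · 1024/3125 = 12288/3125.
Numerically: E[X] ≈ 3.93.

E[X] = 12 · (4/5)^{5} = 12288/3125 ≈ 3.93.


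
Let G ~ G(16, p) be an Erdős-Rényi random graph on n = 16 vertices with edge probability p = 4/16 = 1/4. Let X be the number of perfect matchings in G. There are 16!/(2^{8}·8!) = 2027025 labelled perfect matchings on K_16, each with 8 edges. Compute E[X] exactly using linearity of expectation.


K_16 has 16!/(2^{8}·8!) = 2027025 labelled perfect matchings.
For each such perfect matching H, let X_H = 1 if all 8 edges of H are present in G. Then P[X_H = 1] = p^{8} = (1/4)^{8} = 1/65536.
Summing the indicators: E[X] = Σ_H E[X_H] = 2027025 · p^{8} = 2027025 · 1/65536 = 2027025/65536.
Numerically: E[X] ≈ 30.93.

E[X] = 2027025 · (1/4)^{8} = 2027025/65536 ≈ 30.93.


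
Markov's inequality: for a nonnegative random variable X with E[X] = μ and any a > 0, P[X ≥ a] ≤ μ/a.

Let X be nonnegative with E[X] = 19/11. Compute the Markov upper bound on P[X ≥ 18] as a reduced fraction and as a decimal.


μ = E[X] = 19/11, a = 18.
Markov: P[X ≥ 18] ≤ μ/a = (19/11)/18 = 19/198.
Numerically: ≈ 0.095960.
(Since a = 18 > μ = 1.727273, the bound 19/198 is < 1 and informative.)

P[X ≥ 18] ≤ 19/198 ≈ 0.095960.


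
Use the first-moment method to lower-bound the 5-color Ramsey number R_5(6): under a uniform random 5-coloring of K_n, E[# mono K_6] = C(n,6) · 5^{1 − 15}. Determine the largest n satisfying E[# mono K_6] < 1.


We need C(n, 6) · 5^{1 − 15} < 1, i.e. C(n, 6) < 5^{15 − 1} = 6103515625.
Check values of n near the boundary:
  n = 128: C(128, 6) = 5423611200; 5423611200 < 6103515625? YES
  n = 129: C(129, 6) = 5688177600; 5688177600 < 6103515625? YES
  n = 130: C(130, 6) = 5963412000; 5963412000 < 6103515625? YES
  n = 131: C(131, 6) = 6249655776; 6249655776 < 6103515625? NO
  n = 132: C(132, 6) = 6547258432; 6547258432 < 6103515625? NO
  n = 133: C(133, 6) = 6856577728; 6856577728 < 6103515625? NO
The largest n with C(n, 6) < 6103515625 is n = 130 (where E[X] = 47707296/48828125 ≈ 0.9770). Hence R_5(6) > 130, i.e. R_5(6) ≥ 131.

Largest n = 130; hence R_5(6) > 130.


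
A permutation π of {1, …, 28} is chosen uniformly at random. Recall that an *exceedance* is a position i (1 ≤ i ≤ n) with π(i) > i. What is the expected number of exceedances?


Write X = Σ_{i=1}^{28} X_i, where X_i = 1_{π(i) > i}.
For each fixed i, π(i) is uniform over {1, …, 28} (marginal of a uniform permutation), so P[π(i) > i] = (n − i)/n. Summing: Σ_{i=1}^{28} (n − i)/n = (0 + 1 + … + 27)/28 = 28(28 − 1)/(2·28) = (28 − 1)/2.
Hence E[X] = Σ_{i=1}^{28} (28 − i)/28 = 27/2 ≈ 13.500000.

E[X] = 27/2 = 13.500000.


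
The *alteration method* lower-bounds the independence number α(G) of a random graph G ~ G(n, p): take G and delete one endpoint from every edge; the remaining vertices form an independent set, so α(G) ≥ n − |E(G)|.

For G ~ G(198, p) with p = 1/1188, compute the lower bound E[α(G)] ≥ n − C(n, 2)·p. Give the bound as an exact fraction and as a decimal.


E[|E(G)|] = C(198, 2)·p = 19503 · (1/1188) = 197/12.
E[α(G)] ≥ n − E[|E(G)|] = 198 − 197/12 = 2179/12.
Numerically: ≈ 181.58333.
(This is only a lower bound; the true E[α(G)] may be larger.)

E[α(G)] ≥ 2179/12 ≈ 181.58333.
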